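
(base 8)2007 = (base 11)858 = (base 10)1031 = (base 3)1102012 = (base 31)128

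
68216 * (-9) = -613944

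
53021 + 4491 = 57512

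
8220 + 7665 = 15885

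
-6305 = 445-6750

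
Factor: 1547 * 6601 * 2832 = 2^4 * 3^1 * 7^2 * 13^1 * 17^1 * 23^1 * 41^1 * 59^1 = 28919667504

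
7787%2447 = 446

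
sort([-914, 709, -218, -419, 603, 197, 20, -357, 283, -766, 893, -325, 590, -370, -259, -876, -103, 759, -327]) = [-914, -876, -766, -419, -370, -357, -327, -325, -259, -218, -103, 20, 197, 283, 590, 603, 709, 759, 893]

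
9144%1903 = 1532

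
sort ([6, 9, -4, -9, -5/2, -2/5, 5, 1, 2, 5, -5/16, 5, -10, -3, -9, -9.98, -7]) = [-10, -9.98, -9, -9, -7, -4, -3, -5/2, -2/5, -5/16, 1, 2, 5, 5, 5, 6, 9]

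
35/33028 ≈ 0.00106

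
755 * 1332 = 1005660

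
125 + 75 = 200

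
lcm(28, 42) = 84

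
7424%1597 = 1036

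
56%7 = 0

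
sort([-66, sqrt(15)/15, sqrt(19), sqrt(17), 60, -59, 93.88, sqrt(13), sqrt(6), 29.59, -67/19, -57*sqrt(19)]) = [-57*sqrt(19), -66, -59, -67/19, sqrt(15)/15, sqrt(6), sqrt(13), sqrt(17), sqrt(19), 29.59, 60, 93.88]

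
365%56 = 29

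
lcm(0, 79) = 0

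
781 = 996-215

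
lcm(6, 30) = 30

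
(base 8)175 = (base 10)125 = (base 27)4h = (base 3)11122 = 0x7d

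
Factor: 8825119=8825119^1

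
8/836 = 2/209 ≈ 0.00957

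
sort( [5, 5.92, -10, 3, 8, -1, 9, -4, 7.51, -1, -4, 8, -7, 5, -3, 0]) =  [-10, -7, -4, -4, -3, -1, -1, 0, 3, 5, 5, 5.92, 7.51, 8, 8, 9]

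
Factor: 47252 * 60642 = 2^3 * 3^3 * 1123^1 * 11813^1 = 2865455784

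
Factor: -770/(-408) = 2^(-2)*3^(-1)*5^1*7^1*11^1*17^(-1) = 385/204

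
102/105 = 34/35 ≈ 0.971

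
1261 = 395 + 866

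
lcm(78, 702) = 702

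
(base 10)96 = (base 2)1100000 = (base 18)56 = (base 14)6c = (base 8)140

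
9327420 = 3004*3105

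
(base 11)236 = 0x119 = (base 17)g9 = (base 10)281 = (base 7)551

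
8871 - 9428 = -557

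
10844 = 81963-71119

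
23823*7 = 166761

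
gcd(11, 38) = 1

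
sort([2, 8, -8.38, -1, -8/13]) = [-8.38, -1, -8/13, 2, 8]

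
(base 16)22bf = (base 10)8895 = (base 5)241040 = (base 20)124f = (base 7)34635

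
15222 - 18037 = -2815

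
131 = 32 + 99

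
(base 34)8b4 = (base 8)22632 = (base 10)9626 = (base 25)fa1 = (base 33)8rn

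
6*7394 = 44364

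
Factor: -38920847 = -1 * 7^2 * 461^1 * 1723^1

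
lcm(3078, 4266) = 243162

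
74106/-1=-74106=-74106.00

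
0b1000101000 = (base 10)552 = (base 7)1416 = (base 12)3a0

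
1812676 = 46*39406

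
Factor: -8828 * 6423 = -1 * 2^2 * 3^1 * 2141^1 * 2207^1 = -56702244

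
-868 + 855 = -13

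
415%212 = 203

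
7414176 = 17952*413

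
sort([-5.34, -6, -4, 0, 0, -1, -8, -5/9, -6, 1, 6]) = [-8, -6, -6, -5.34, -4, -1, -5/9, 0, 0, 1, 6]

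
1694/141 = 12 + 2/141 ≈ 12.01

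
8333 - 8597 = -264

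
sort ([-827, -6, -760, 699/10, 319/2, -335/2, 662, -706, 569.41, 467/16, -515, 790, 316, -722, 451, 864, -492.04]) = [-827, -760, -722, -706, -515, -492.04, -335/2, -6, 467/16, 699/10, 319/2, 316, 451, 569.41, 662, 790, 864]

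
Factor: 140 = 2^2*5^1*7^1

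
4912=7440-2528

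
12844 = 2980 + 9864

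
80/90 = 8/9 ≈ 0.889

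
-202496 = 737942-940438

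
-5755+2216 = -3539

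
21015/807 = 7005/269 ≈ 26.04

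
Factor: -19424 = -1*2^5*607^1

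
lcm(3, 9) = 9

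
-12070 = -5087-6983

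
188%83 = 22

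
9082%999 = 91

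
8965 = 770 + 8195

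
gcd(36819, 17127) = 9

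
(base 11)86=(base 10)94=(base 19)4i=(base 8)136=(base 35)2o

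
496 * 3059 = 1517264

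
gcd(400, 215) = 5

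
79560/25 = 15912/5 = 3182.40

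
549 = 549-0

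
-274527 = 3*(-91509)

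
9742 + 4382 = 14124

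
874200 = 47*18600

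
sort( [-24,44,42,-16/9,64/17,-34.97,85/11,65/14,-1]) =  [-34.97,-24,-16/9,-1,64/17,65/14,85/11,42,44]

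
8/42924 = 2/10731 ≈ 0.000186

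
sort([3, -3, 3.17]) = [-3, 3, 3.17]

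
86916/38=43458/19 ≈ 2287.26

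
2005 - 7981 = -5976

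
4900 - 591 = 4309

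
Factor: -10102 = -1*2^1*5051^1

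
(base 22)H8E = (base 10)8418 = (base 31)8NH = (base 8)20342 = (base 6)102550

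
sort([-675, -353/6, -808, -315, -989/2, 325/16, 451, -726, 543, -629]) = [-808, -726, -675, -629, -989/2, -315, -353/6, 325/16, 451, 543]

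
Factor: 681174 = 2^1 * 3^2 * 13^1 * 41^1 * 71^1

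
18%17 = 1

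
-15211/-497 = 30 + 43/71 ≈ 30.61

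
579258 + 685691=1264949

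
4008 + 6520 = 10528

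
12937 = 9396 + 3541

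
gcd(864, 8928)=288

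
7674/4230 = 1279/705 ≈ 1.81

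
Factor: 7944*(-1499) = -1*2^3*3^1*331^1*1499^1 = -11908056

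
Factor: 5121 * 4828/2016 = 2^(-3) * 7^(-1) * 17^1 * 71^1 * 569^1 = 686783/56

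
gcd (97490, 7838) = 2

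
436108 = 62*7034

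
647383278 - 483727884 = 163655394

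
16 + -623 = -607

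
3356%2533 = 823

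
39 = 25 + 14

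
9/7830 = 1/870 ≈ 0.00115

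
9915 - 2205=7710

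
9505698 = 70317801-60812103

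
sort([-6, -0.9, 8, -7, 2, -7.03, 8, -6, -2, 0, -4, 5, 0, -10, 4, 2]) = [-10, -7.03, -7, -6, -6, -4, -2, -0.9, 0, 0, 2, 2, 4, 5, 8, 8]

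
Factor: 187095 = 3^1 * 5^1 * 12473^1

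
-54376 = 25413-79789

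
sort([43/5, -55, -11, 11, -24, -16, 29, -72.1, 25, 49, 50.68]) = [-72.1, -55, -24, -16, -11, 43/5, 11, 25, 29, 49, 50.68]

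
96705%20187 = 15957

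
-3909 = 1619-5528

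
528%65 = 8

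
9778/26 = 4889/13 ≈ 376.08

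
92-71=21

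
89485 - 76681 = 12804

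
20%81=20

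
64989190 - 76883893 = -11894703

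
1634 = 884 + 750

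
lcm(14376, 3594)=14376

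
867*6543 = 5672781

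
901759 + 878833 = 1780592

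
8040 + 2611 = 10651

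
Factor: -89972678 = -1*2^1*37^1*1215847^1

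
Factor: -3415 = -1*5^1*683^1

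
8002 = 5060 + 2942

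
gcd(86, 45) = 1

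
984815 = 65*15151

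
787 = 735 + 52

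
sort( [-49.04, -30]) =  [-49.04, -30]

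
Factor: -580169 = -1*580169^1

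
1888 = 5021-3133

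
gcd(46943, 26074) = 1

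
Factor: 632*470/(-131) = -1*2^4*5^1*47^1*79^1*131^(-1) = -297040/131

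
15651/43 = 363+42/43 ≈ 363.98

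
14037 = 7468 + 6569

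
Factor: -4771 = -1 * 13^1 * 367^1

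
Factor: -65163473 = -1 * 41^1 * 373^1 * 4261^1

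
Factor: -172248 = -1*2^3*3^1*7177^1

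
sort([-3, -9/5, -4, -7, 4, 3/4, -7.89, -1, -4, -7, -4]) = [-7.89, -7, -7, -4, -4, -4, -3, -9/5, -1, 3/4, 4]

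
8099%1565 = 274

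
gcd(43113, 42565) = 1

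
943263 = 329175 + 614088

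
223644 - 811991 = -588347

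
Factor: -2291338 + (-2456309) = -1*3^1*1582549^1 = -4747647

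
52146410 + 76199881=128346291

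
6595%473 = 446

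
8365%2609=538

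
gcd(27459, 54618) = 3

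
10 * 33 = 330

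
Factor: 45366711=3^1*13^1*263^1*4423^1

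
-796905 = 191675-988580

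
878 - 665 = 213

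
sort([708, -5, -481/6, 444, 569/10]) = [-481/6, -5, 569/10, 444, 708]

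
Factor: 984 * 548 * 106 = 2^6 * 3^1 * 41^1 * 53^1 * 137^1 = 57158592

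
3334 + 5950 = 9284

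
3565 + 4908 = 8473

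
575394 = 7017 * 82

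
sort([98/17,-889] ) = [-889,98/17] 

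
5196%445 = 301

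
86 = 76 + 10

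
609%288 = 33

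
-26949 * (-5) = 134745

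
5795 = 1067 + 4728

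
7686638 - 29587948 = -21901310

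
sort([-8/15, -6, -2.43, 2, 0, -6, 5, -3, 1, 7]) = [-6, -6, -3, -2.43, -8/15, 0, 1, 2, 5, 7]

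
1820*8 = 14560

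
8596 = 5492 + 3104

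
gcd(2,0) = 2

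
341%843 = 341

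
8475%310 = 105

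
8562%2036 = 418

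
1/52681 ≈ 0.0000190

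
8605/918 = 9+343/918 ≈ 9.37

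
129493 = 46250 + 83243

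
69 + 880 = 949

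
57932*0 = 0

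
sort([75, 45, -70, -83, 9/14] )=[-83, -70, 9/14, 45, 75] 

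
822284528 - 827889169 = -5604641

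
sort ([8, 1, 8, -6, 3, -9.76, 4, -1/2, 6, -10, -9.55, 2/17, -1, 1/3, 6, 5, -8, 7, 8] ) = [-10, -9.76, -9.55, -8, -6, -1, -1/2, 2/17, 1/3, 1, 3, 4, 5, 6, 6, 7, 8, 8, 8] 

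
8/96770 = 4/48385 ≈ 0.0000827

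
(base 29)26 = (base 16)40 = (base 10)64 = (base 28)28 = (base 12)54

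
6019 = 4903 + 1116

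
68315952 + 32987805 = 101303757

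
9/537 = 3/179 ≈ 0.0168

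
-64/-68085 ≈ 0.000940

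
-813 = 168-981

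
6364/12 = 1591/3 ≈ 530.33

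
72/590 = 36/295 ≈ 0.122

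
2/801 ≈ 0.00250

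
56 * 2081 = 116536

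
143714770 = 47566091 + 96148679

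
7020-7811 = -791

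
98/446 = 49/223 ≈ 0.220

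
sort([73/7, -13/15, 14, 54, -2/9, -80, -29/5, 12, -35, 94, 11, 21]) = [-80, -35, -29/5, -13/15, -2/9, 73/7, 11, 12, 14, 21, 54, 94]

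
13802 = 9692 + 4110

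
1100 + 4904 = 6004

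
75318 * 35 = 2636130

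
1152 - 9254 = -8102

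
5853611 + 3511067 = 9364678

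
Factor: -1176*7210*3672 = -1*2^7*3^4*5^1*7^3*17^1*103^1 = -31134741120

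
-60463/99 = -610 - 73/99 ≈ -610.74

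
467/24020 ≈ 0.0194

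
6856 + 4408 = 11264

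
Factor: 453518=2^1*13^1*17443^1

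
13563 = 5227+8336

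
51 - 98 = -47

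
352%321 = 31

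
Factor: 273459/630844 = 2^(-2)*3^1*23^(-1)*6857^(-1)*91153^1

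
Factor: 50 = 2^1*5^2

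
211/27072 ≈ 0.00779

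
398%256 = 142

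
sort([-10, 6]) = [-10, 6]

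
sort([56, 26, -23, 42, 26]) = [-23, 26, 26, 42, 56]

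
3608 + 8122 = 11730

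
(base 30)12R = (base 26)1BP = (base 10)987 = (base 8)1733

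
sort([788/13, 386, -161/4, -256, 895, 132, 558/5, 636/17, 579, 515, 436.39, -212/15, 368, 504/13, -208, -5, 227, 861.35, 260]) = [-256, -208, -161/4, -212/15, -5, 636/17, 504/13, 788/13, 558/5, 132, 227, 260, 368, 386, 436.39, 515, 579, 861.35, 895]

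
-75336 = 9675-85011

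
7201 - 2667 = 4534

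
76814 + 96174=172988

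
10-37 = -27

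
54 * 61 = 3294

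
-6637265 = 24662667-31299932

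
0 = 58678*0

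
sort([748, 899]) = [748, 899]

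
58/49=1+9/49 ≈ 1.18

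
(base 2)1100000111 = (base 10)775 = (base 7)2155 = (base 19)22f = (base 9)1051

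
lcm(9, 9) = 9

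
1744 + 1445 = 3189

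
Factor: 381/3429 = 3^(-2) = 1/9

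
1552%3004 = 1552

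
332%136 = 60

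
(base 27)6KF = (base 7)20241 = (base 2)1001101000001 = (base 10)4929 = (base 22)A41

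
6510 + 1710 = 8220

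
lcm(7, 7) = 7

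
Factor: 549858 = 2^1*3^1*113^1*811^1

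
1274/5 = 254 + 4/5 = 254.80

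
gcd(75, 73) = 1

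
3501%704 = 685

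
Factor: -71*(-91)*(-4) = -1*2^2*7^1*13^1*71^1 = -25844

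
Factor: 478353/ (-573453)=-1 * 3^ (-2) * 67^ (-1) * 503^1=-503/603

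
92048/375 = 245 + 173/375 ≈ 245.46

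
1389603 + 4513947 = 5903550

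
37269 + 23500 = 60769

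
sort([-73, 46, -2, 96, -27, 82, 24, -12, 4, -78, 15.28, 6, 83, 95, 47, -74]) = [-78, -74, -73, -27, -12, -2, 4, 6, 15.28, 24, 46, 47, 82, 83, 95, 96]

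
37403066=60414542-23011476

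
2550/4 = 1275/2 = 637.50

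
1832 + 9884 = 11716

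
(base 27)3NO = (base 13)139B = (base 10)2832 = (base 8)5420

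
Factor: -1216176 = -1*2^4*3^1*13^1*1949^1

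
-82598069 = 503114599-585712668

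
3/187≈0.0160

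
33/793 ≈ 0.0416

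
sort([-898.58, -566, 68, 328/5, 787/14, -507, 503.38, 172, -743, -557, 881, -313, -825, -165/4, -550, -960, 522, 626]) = [-960, -898.58, -825, -743, -566, -557, -550, -507, -313, -165/4, 787/14, 328/5, 68, 172, 503.38, 522, 626, 881]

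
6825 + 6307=13132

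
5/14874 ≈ 0.000336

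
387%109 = 60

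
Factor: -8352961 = -1*97^1*86113^1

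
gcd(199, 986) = 1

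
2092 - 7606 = -5514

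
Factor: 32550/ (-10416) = -1*2^ (-3)*5^2 = -25/8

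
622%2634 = 622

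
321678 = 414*777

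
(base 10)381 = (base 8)575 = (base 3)112010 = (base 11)317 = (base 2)101111101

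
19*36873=700587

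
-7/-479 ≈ 0.0146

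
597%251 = 95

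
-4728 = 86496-91224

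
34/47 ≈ 0.723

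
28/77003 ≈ 0.000364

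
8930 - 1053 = 7877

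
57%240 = 57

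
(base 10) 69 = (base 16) 45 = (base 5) 234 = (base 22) 33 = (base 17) 41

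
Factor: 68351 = 68351^1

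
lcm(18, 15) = 90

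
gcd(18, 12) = 6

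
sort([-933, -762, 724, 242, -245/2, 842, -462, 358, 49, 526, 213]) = [-933, -762, -462, -245/2, 49, 213, 242, 358, 526, 724, 842]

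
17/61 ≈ 0.279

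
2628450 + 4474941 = 7103391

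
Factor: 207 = 3^2*23^1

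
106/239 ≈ 0.444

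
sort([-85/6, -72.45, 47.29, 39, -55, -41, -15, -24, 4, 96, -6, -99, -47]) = [-99, -72.45, -55, -47, -41, -24, -15, -85/6, -6, 4, 39, 47.29, 96]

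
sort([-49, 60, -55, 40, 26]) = [-55, -49, 26, 40, 60]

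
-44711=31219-75930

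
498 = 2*249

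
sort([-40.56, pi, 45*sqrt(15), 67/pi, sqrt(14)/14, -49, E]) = [-49, -40.56, sqrt(14)/14, E, pi, 67/pi, 45*sqrt(15)]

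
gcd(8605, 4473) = 1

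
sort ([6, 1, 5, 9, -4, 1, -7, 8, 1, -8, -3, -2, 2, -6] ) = [-8, -7, -6, -4, -3, -2, 1, 1, 1, 2, 5, 6, 8, 9] 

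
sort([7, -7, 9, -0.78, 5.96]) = [-7, -0.78, 5.96, 7, 9]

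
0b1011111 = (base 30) 35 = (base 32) 2v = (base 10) 95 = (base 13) 74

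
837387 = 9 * 93043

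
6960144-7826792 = -866648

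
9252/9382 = 4626/4691 ≈ 0.986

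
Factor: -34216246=-1*2^1*107^1*281^1*569^1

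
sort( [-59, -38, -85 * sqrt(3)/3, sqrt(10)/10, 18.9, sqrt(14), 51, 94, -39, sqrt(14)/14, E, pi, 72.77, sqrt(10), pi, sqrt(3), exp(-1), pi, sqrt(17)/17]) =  [-59, -85 * sqrt(3)/3, -39, -38, sqrt(17)/17, sqrt(14)/14, sqrt(10)/10, exp(-1), sqrt(3), E, pi, pi, pi, sqrt(10), sqrt(14), 18.9, 51, 72.77, 94]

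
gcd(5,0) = 5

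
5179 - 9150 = -3971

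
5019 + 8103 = 13122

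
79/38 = 2+3/38 ≈ 2.08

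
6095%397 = 140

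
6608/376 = 17 + 27/47 ≈ 17.57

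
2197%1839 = 358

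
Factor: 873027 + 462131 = 2^1 * 11^1 * 60689^1 = 1335158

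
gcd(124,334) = 2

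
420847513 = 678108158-257260645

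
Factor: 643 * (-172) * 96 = -1 * 2^7 * 3^1 * 43^1 * 643^1 = -10617216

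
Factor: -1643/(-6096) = 2^(-4) * 3^(-1) * 31^1 * 53^1 * 127^(-1)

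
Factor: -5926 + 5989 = 3^2*7^1 = 63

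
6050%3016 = 18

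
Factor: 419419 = 7^1 * 11^1 * 13^1 * 419^1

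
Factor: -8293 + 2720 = -1 * 5573^1 = -5573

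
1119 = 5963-4844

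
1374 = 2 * 687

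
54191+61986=116177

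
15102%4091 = 2829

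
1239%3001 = 1239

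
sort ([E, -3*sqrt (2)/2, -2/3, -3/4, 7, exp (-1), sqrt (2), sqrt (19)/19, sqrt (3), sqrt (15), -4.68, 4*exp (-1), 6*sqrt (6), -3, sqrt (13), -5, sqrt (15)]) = [-5, -4.68, -3, -3*sqrt (2)/2, -3/4, -2/3, sqrt (19)/19, exp (-1), sqrt (2), 4*exp (-1), sqrt (3), E, sqrt (13), sqrt (15), sqrt (15), 7, 6*sqrt (6)]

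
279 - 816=-537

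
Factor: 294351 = 3^1*59^1*1663^1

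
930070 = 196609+733461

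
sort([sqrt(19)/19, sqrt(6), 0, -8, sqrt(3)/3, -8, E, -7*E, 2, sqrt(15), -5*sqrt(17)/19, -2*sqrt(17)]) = [-7*E, -2*sqrt(17), -8, -8, -5*sqrt(17)/19, 0, sqrt(19)/19, sqrt(3)/3, 2, sqrt(6), E, sqrt(15)]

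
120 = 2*60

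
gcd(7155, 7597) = 1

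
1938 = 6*323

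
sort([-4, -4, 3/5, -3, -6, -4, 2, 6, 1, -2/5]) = [-6, -4, -4, -4, -3, -2/5, 3/5, 1, 2, 6]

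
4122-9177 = -5055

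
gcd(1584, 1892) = 44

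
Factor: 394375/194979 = 3^(-1)*5^4*103^(-1) = 625/309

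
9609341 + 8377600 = 17986941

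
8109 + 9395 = 17504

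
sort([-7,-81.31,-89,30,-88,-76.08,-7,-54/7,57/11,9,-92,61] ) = [-92,-89,-88,-81.31,-76.08,-54/7,-7,-7,57/11,9,30,61] 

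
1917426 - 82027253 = -80109827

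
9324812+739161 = 10063973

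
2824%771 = 511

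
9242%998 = 260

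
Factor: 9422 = 2^1*7^1*673^1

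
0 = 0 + 0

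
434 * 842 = 365428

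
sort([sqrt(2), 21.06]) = [sqrt(2), 21.06]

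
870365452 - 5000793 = 865364659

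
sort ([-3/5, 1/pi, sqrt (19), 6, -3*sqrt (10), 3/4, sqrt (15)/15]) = [-3*sqrt (10), -3/5, sqrt (15)/15, 1/pi, 3/4, sqrt (19), 6]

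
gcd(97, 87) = 1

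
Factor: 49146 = 2^1*3^1*8191^1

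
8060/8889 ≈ 0.907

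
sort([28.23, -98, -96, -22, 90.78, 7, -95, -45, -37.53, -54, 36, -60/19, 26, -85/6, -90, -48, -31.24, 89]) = [-98, -96, -95, -90, -54, -48, -45, -37.53, -31.24, -22, -85/6, -60/19, 7, 26, 28.23, 36, 89, 90.78]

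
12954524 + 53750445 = 66704969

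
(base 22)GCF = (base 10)8023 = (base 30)8RD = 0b1111101010111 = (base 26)BMF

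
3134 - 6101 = -2967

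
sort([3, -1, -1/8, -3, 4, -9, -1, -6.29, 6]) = [-9, -6.29, -3, -1, -1, -1/8, 3, 4, 6]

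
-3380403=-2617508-762895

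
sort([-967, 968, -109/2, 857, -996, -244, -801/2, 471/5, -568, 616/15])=[-996, -967, -568, -801/2, -244, -109/2, 616/15, 471/5, 857, 968]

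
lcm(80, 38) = 1520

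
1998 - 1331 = 667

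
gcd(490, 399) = 7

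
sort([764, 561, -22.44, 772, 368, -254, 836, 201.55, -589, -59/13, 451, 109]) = [-589, -254, -22.44, -59/13, 109, 201.55, 368, 451, 561, 764, 772, 836]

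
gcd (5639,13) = 1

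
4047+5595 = 9642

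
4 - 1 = 3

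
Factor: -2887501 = -1 * 17^1 * 29^1 * 5857^1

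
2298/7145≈0.322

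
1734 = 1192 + 542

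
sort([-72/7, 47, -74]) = [-74, -72/7, 47]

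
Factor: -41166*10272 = -1*2^6*3^3*107^1*2287^1 = -422857152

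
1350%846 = 504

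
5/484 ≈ 0.0103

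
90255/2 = 45127 + 1/2 = 45127.50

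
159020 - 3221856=-3062836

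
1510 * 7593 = 11465430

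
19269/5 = 3853 + 4/5 = 3853.80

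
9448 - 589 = 8859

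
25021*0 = 0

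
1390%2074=1390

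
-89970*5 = -449850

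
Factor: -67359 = -1*3^1*22453^1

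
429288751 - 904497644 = -475208893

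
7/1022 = 1/146≈0.00685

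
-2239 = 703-2942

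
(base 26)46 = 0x6e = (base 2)1101110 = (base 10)110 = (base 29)3n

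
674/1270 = 337/635 ≈ 0.531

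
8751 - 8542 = 209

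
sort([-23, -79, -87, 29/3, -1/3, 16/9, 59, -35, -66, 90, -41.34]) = [-87, -79, -66, -41.34, -35, -23, -1/3, 16/9, 29/3, 59, 90]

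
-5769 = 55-5824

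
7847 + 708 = 8555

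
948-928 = 20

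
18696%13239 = 5457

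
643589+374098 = 1017687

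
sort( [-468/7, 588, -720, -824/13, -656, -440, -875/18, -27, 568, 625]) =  [-720, -656, -440, -468/7, -824/13, -875/18, -27, 568, 588, 625]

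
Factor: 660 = 2^2*3^1*5^1*11^1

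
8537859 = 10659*801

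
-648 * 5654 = -3663792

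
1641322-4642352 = -3001030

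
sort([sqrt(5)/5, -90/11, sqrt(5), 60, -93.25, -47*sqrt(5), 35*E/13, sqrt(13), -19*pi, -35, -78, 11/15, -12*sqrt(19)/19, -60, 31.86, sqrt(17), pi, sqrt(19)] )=[-47*sqrt(5), -93.25, -78, -60, -19*pi, -35, -90/11, -12*sqrt(19)/19, sqrt(5)/5, 11/15, sqrt(5), pi, sqrt(13), sqrt(17), sqrt(19), 35*E/13, 31.86, 60] 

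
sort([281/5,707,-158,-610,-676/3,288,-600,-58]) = [-610,-600,-676/3,-158,-58,281/5,288,707]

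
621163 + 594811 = 1215974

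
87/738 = 29/246 ≈ 0.118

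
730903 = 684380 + 46523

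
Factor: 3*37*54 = 2^1*3^4*37^1 = 5994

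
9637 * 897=8644389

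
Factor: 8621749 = 8621749^1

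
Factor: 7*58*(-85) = -1*2^1*5^1*7^1*17^1*29^1 = -34510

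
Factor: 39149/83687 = 11^1 * 53^(-1) * 1579^(-1) * 3559^1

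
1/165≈0.00606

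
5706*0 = 0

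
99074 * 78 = 7727772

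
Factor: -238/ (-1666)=7^ (-1)=1/7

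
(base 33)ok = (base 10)812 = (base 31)q6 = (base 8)1454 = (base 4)30230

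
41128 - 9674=31454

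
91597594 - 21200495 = 70397099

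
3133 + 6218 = 9351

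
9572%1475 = 722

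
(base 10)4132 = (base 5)113012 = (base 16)1024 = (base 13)1b5b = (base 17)e51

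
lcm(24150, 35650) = 748650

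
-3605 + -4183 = -7788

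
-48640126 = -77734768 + 29094642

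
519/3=173=173.00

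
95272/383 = 248+288/383 ≈ 248.75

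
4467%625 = 92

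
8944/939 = 9 + 493/939 ≈ 9.53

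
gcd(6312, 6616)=8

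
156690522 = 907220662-750530140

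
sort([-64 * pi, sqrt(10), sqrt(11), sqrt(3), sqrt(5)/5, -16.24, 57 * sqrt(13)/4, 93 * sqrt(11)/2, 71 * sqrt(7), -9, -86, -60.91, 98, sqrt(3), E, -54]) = [-64 * pi, -86, -60.91, -54, -16.24, -9, sqrt(5)/5, sqrt(3), sqrt(3), E, sqrt(10), sqrt(11), 57 * sqrt(13)/4, 98, 93 * sqrt(11)/2, 71 * sqrt(7)]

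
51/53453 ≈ 0.000954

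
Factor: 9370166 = 2^1*13^1*360391^1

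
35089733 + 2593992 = 37683725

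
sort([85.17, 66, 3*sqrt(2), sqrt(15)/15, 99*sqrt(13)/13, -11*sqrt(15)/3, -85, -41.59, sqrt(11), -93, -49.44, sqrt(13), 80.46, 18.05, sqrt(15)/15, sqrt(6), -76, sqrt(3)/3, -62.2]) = [-93, -85, -76, -62.2, -49.44, -41.59, -11*sqrt(15)/3, sqrt(15)/15, sqrt(15)/15, sqrt(3)/3, sqrt(6), sqrt(11), sqrt(13), 3*sqrt(2), 18.05, 99*sqrt(13)/13, 66, 80.46, 85.17]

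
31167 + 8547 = 39714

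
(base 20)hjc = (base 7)26653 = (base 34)67i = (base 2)1110000011000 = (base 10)7192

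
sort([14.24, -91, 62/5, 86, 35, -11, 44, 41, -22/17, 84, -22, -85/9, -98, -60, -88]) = [-98, -91, -88, -60, -22, -11, -85/9, -22/17, 62/5, 14.24, 35, 41, 44, 84, 86]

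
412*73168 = 30145216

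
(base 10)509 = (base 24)l5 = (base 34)ex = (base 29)hg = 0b111111101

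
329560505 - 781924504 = -452363999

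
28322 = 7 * 4046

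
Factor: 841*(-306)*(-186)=2^2*3^3*17^1*29^2*31^1=47866356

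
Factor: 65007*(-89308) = -1*2^2*3^2*31^1*83^1*233^1*269^1 = -5805645156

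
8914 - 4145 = 4769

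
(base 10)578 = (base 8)1102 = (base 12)402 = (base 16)242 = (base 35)gi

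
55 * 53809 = 2959495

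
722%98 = 36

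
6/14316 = 1/2386≈0.000419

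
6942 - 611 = 6331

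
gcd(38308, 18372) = 4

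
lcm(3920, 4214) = 168560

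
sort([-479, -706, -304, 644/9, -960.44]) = [-960.44, -706, -479, -304, 644/9]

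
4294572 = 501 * 8572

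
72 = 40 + 32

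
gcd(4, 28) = 4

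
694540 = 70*9922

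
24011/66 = 363 + 53/66 ≈ 363.80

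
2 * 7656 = 15312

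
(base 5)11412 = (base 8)1531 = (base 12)5b5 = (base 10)857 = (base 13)50c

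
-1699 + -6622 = -8321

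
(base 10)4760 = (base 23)8mm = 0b1001010011000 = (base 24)868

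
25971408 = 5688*4566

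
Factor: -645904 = -1 * 2^4 * 7^1 * 73^1 * 79^1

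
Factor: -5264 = -1 * 2^4 * 7^1 * 47^1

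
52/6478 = 26/3239 ≈ 0.00803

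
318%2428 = 318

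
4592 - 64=4528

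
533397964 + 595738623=1129136587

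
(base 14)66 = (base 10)90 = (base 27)39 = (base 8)132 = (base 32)2q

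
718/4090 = 359/2045 ≈ 0.176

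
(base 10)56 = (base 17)35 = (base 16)38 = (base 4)320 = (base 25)26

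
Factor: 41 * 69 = 3^1 * 23^1 * 41^1 = 2829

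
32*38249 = 1223968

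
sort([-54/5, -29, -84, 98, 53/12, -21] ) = [-84, -29, -21, -54/5, 53/12, 98] 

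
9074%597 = 119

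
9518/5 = 1903 + 3/5 = 1903.60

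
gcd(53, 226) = 1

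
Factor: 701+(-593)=2^2*3^3=108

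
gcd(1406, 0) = 1406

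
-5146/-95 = 54 + 16/95 ≈ 54.17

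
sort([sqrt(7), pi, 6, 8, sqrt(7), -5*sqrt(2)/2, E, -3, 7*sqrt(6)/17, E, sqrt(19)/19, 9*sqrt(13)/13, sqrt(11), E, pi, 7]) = [-5*sqrt(2)/2, -3, sqrt(19)/19, 7*sqrt(6)/17, 9*sqrt(13)/13, sqrt(7), sqrt(7), E, E, E, pi, pi, sqrt(11), 6, 7, 8]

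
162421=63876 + 98545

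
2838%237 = 231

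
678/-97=-6-96/97 ≈ -6.99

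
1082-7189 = -6107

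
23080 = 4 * 5770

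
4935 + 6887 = 11822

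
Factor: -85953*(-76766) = 2^1*3^1*7^1*131^1*293^1*4093^1 = 6598267998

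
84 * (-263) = -22092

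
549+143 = 692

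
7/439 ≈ 0.0159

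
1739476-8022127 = -6282651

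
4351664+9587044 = 13938708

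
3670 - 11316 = -7646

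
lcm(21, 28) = 84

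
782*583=455906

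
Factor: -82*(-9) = 2^1*3^2*41^1 = 738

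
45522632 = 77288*589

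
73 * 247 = 18031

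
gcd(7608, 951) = 951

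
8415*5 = 42075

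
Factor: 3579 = 3^1 * 1193^1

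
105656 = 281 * 376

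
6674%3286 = 102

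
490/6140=49/614 ≈ 0.0798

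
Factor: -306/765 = -1*2^1*5^ (-1) = -2/5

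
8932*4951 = 44222332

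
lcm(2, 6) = 6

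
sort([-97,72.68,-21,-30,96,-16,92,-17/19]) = [-97,-30,-21,-16,-17/19,72.68,92,96]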